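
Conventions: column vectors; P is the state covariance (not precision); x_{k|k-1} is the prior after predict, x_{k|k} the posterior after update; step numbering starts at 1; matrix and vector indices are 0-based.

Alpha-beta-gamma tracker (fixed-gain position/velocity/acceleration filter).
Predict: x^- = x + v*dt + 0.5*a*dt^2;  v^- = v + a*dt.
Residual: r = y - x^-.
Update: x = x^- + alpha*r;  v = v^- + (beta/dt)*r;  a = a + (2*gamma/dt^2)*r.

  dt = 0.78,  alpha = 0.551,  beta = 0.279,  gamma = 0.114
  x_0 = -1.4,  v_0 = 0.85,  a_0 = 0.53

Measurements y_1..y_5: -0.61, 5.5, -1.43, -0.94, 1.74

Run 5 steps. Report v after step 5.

step 1: x_pred=-0.5758  r=-0.0342  x^+=-0.5946  v^+=1.2512  a^+=0.5172
step 2: x_pred=0.5386  r=4.9614  x^+=3.2723  v^+=3.4292  a^+=2.3765
step 3: x_pred=6.6700  r=-8.1000  x^+=2.2069  v^+=2.3855  a^+=-0.6590
step 4: x_pred=3.8672  r=-4.8072  x^+=1.2184  v^+=0.1520  a^+=-2.4605
step 5: x_pred=0.5885  r=1.1515  x^+=1.2230  v^+=-1.3553  a^+=-2.0290

v_post = -1.3553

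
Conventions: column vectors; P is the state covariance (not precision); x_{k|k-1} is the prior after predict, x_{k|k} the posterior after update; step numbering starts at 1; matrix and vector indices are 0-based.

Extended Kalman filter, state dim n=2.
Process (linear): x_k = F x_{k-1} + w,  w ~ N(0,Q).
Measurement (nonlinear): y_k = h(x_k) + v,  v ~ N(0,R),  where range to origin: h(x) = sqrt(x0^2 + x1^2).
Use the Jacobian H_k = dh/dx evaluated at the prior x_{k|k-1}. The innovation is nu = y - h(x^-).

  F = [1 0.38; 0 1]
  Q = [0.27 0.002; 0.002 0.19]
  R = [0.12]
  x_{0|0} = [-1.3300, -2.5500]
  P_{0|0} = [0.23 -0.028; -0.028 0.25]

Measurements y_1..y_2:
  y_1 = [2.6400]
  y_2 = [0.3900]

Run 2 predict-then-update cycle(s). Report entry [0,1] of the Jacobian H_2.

step 1: x^-=[-2.2990, -2.5500]  P^-=[0.5148 0.0690; 0.0690 0.4400]  H_jac=[-0.6696 -0.7427]  S=[0.6622]  K=[-0.5980; -0.5633]  nu=[-0.7934]  x^+=[-1.8246, -2.1031]  P^+=[0.2780 -0.1540; -0.1540 0.2299]
step 2: x^-=[-2.6238, -2.1031]  P^-=[0.4642 -0.0647; -0.0647 0.4199]  H_jac=[-0.7803 -0.6254]  S=[0.5037]  K=[-0.6387; -0.4212]  nu=[-2.9726]  x^+=[-0.7252, -0.8511]  P^+=[0.2587 -0.2002; -0.2002 0.3305]

H_jac[0,1] = -0.6254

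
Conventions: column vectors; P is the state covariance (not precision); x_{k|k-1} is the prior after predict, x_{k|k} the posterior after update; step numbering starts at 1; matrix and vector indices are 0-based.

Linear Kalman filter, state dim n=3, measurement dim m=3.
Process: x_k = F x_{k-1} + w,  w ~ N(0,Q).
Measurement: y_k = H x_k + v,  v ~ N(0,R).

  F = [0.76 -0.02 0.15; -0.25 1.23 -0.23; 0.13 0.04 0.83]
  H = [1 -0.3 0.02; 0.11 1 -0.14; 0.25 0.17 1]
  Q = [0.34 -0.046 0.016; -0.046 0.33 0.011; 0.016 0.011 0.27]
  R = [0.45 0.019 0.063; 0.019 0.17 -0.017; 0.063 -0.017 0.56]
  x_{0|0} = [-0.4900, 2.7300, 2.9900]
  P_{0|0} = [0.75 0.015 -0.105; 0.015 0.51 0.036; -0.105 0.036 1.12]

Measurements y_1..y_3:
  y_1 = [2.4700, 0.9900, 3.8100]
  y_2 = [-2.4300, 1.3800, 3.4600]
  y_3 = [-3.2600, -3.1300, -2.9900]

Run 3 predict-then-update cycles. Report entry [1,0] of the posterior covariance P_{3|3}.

step 1: x^-=[0.0215, 2.7927, 2.5272]  P^-=[0.7740 -0.1965 0.1609; -0.1965 1.1660 -0.1385; 0.1609 -0.1385 1.0349]  S=[1.4553 -0.4693 0.4018; -0.4693 1.3563 -0.1183; 0.4018 -0.1183 1.6937]  K=[0.5952 0.1122 0.0561; -0.1402 0.8180 0.0967; -0.0735 -0.1666 0.6267]  nu=[3.2358, -1.4513, 0.8027]  x^+=[1.8298, 1.2296, 3.0344]  P^+=[0.2733 -0.0008 -0.0012; -0.0008 0.1360 0.0085; -0.0012 0.0085 0.3480]
step 2: x^-=[1.8212, 0.3570, 2.8056]  P^-=[0.5054 -0.1122 0.0854; -0.1122 0.5669 -0.0489; 0.0854 -0.0489 0.5149]  S=[1.0780 -0.2202 0.2604; -0.2202 0.7395 -0.0503; 0.2604 -0.0503 1.1394]  K=[0.5001 0.0601 0.0574; -0.1340 0.7247 0.0796; -0.0368 -0.1302 0.4660]  nu=[-4.2002, 1.2154, 0.1384]  x^+=[-0.1983, 1.8115, 2.8665]  P^+=[0.2280 -0.0054 0.0066; -0.0054 0.1206 0.0047; 0.0066 0.0047 0.2584]
step 3: x^-=[0.2431, 1.6184, 2.4258]  P^-=[0.4792 -0.1068 0.0747; -0.1068 0.5417 -0.0374; 0.0747 -0.0374 0.4537]  S=[1.0457 -0.2080 0.2403; -0.2080 0.7111 -0.0349; 0.2403 -0.0349 1.0749]  K=[0.4882 0.0548 0.0567; -0.1338 0.7174 0.0792; -0.0332 -0.1187 0.4372]  nu=[-3.0660, -4.4355, -5.7517]  x^+=[-1.8230, -1.6091, 0.5397]  P^+=[0.2224 -0.0059 0.0070; -0.0059 0.1194 0.0049; 0.0070 0.0049 0.2422]

P_post[1,0] = -0.0059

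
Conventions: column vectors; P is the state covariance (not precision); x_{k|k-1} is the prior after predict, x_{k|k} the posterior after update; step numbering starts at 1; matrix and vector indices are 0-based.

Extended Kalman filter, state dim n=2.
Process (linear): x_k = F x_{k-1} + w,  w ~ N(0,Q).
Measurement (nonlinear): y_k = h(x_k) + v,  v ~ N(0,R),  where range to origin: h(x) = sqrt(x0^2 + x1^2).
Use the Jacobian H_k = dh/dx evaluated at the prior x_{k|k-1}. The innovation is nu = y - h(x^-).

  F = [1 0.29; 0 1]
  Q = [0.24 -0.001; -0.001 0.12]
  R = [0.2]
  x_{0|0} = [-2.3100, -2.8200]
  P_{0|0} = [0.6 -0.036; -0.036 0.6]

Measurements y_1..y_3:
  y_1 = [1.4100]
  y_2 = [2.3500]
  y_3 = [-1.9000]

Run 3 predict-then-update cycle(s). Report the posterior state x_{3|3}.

x_post = [0.3381, 0.1166]

step 1: x^-=[-3.1278, -2.8200]  P^-=[0.8696 0.1370; 0.1370 0.7200]  H_jac=[-0.7427 -0.6696]  S=[1.1388]  K=[-0.6477; -0.5127]  nu=[-2.8014]  x^+=[-1.3134, -1.3837]  P^+=[0.3919 -0.2412; -0.2412 0.4206]
step 2: x^-=[-1.7146, -1.3837]  P^-=[0.5273 -0.1202; -0.1202 0.5406]  H_jac=[-0.7782 -0.6280]  S=[0.6151]  K=[-0.5445; -0.3999]  nu=[0.1467]  x^+=[-1.7945, -1.4423]  P^+=[0.3450 -0.2541; -0.2541 0.4423]
step 3: x^-=[-2.2128, -1.4423]  P^-=[0.4748 -0.1269; -0.1269 0.5623]  H_jac=[-0.8377 -0.5461]  S=[0.5848]  K=[-0.5617; -0.3433]  nu=[-4.5414]  x^+=[0.3381, 0.1166]  P^+=[0.2903 -0.2396; -0.2396 0.4934]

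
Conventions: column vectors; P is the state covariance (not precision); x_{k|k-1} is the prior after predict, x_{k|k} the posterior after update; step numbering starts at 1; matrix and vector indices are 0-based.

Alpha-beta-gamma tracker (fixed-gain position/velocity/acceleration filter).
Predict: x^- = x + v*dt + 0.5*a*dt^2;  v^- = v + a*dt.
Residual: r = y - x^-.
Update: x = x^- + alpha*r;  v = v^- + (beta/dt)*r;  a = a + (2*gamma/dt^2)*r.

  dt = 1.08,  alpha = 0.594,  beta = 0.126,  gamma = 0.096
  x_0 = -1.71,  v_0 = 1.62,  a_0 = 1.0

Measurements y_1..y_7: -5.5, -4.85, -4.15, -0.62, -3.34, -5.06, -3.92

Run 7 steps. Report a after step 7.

step 1: x_pred=0.6228  r=-6.1228  x^+=-3.0141  v^+=1.9857  a^+=-0.0079
step 2: x_pred=-0.8742  r=-3.9758  x^+=-3.2358  v^+=1.5133  a^+=-0.6623
step 3: x_pred=-1.9877  r=-2.1623  x^+=-3.2721  v^+=0.5458  a^+=-1.0183
step 4: x_pred=-3.2765  r=2.6565  x^+=-1.6986  v^+=-0.2440  a^+=-0.5810
step 5: x_pred=-2.3009  r=-1.0391  x^+=-2.9181  v^+=-0.9927  a^+=-0.7520
step 6: x_pred=-4.4288  r=-0.6312  x^+=-4.8037  v^+=-1.8785  a^+=-0.8559
step 7: x_pred=-7.3317  r=3.4117  x^+=-5.3051  v^+=-2.4049  a^+=-0.2943

a_post = -0.2943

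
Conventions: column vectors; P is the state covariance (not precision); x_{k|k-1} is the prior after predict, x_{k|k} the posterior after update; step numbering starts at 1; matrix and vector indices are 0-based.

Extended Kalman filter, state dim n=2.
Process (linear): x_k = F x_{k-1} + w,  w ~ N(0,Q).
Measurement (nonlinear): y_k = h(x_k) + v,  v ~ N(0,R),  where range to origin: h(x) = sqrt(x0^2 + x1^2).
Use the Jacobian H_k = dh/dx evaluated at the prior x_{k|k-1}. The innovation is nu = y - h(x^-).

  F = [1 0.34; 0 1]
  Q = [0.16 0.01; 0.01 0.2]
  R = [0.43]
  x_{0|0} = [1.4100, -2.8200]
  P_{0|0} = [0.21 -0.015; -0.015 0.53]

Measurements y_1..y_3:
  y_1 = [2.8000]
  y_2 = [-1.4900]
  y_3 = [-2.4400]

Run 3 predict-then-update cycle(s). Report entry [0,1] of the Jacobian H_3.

H_jac[0,1] = -0.5760

step 1: x^-=[0.4512, -2.8200]  P^-=[0.4211 0.1752; 0.1752 0.7300]  H_jac=[0.1580 -0.9874]  S=[1.0976]  K=[-0.0970; -0.6315]  nu=[-0.0559]  x^+=[0.4566, -2.7847]  P^+=[0.4107 0.1080; 0.1080 0.2923]
step 2: x^-=[-0.4902, -2.7847]  P^-=[0.6779 0.2173; 0.2173 0.4923]  H_jac=[-0.1734 -0.9849]  S=[1.0021]  K=[-0.3309; -0.5214]  nu=[-4.3175]  x^+=[0.9384, -0.5335]  P^+=[0.5682 0.0444; 0.0444 0.2198]
step 3: x^-=[0.7571, -0.5335]  P^-=[0.7839 0.1292; 0.1292 0.4198]  H_jac=[0.8174 -0.5760]  S=[0.9714]  K=[0.5830; -0.1402]  nu=[-3.3661]  x^+=[-1.2054, -0.0614]  P^+=[0.4537 0.2086; 0.2086 0.4007]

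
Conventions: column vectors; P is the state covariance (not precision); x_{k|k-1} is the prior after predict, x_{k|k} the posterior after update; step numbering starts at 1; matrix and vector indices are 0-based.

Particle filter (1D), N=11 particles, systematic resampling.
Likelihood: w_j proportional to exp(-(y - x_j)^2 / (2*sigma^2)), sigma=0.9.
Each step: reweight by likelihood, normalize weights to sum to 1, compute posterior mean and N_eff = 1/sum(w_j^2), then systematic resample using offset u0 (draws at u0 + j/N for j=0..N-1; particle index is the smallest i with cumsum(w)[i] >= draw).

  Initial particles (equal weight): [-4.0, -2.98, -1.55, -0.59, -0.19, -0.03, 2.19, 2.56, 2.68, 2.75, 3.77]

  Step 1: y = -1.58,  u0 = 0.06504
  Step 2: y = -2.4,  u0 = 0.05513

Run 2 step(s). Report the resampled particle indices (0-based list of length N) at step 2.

resampled_idx = [0, 0, 1, 1, 2, 3, 3, 4, 5, 5, 7]

step 1: w=[0.0112, 0.1242, 0.4162, 0.2274, 0.1264, 0.0945, 0.0001, 0.0000, 0.0000, 0.0000, 0.0000]  mean=-1.2209  Neff=3.7678  idx=[1, 2, 2, 2, 2, 2, 3, 3, 4, 4, 5]
step 2: w=[0.1843, 0.1453, 0.1453, 0.1453, 0.1453, 0.1453, 0.0300, 0.0300, 0.0111, 0.0111, 0.0071]  mean=-1.7149  Neff=7.0634  idx=[0, 0, 1, 1, 2, 3, 3, 4, 5, 5, 7]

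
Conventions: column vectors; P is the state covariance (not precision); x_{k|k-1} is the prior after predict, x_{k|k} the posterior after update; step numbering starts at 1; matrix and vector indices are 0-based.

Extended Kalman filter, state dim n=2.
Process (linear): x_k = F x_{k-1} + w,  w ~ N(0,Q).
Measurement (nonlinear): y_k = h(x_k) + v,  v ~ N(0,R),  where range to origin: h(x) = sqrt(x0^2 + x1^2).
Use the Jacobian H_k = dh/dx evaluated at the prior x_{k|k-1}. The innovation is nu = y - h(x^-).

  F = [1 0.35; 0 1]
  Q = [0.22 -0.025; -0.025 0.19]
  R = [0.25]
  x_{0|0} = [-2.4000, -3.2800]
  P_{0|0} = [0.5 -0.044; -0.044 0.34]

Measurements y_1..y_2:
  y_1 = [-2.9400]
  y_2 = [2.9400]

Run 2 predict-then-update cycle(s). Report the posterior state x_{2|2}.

x_post = [2.3649, -0.1960]

step 1: x^-=[-3.5480, -3.2800]  P^-=[0.7308 0.0500; 0.0500 0.5300]  H_jac=[-0.7343 -0.6788]  S=[0.9381]  K=[-0.6082; -0.4226]  nu=[-7.7718]  x^+=[1.1790, 0.0047]  P^+=[0.3838 -0.1912; -0.1912 0.3624]
step 2: x^-=[1.1807, 0.0047]  P^-=[0.5144 -0.0893; -0.0893 0.5524]  H_jac=[1.0000 0.0040]  S=[0.7637]  K=[0.6731; -0.1141]  nu=[1.7593]  x^+=[2.3649, -0.1960]  P^+=[0.1684 -0.0307; -0.0307 0.5425]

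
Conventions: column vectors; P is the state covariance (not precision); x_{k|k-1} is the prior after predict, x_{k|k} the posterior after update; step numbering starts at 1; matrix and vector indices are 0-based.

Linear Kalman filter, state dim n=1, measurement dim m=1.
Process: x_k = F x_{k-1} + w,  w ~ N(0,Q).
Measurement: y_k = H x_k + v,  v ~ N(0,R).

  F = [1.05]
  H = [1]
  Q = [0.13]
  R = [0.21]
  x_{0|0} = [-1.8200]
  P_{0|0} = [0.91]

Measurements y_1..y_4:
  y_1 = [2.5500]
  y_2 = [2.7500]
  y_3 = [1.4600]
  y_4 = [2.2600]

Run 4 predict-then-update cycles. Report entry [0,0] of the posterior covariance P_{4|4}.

P_post[0,0] = 0.1162

step 1: x^-=[-1.9110]  P^-=[1.1333]  S=[1.3433]  K=[0.8437]  nu=[4.4610]  x^+=[1.8526]  P^+=[0.1772]
step 2: x^-=[1.9452]  P^-=[0.3253]  S=[0.5353]  K=[0.6077]  nu=[0.8048]  x^+=[2.4343]  P^+=[0.1276]
step 3: x^-=[2.5560]  P^-=[0.2707]  S=[0.4807]  K=[0.5631]  nu=[-1.0960]  x^+=[1.9388]  P^+=[0.1183]
step 4: x^-=[2.0357]  P^-=[0.2604]  S=[0.4704]  K=[0.5536]  nu=[0.2243]  x^+=[2.1599]  P^+=[0.1162]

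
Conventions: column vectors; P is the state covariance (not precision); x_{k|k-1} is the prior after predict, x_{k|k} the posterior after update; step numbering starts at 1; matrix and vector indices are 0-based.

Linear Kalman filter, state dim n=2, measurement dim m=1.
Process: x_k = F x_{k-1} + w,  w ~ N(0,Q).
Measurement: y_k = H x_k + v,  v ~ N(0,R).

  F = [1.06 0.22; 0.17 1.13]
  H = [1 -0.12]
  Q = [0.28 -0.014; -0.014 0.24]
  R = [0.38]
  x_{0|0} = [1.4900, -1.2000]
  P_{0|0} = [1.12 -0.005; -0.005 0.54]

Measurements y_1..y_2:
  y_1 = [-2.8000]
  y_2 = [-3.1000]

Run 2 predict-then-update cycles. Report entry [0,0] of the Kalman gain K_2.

K[0,0] = 0.6718

step 1: x^-=[1.3154, -1.1027]  P^-=[1.5622 0.3159; 0.3159 0.9600]  S=[1.8802]  K=[0.8107; 0.1067]  nu=[-4.2477]  x^+=[-2.1283, -1.5561]  P^+=[0.3265 0.1532; 0.1532 0.9386]
step 2: x^-=[-2.5983, -2.1202]  P^-=[0.7637 0.4674; 0.4674 1.5067]  S=[1.0532]  K=[0.6718; 0.2721]  nu=[-0.7561]  x^+=[-3.1063, -2.3259]  P^+=[0.2883 0.2748; 0.2748 1.4288]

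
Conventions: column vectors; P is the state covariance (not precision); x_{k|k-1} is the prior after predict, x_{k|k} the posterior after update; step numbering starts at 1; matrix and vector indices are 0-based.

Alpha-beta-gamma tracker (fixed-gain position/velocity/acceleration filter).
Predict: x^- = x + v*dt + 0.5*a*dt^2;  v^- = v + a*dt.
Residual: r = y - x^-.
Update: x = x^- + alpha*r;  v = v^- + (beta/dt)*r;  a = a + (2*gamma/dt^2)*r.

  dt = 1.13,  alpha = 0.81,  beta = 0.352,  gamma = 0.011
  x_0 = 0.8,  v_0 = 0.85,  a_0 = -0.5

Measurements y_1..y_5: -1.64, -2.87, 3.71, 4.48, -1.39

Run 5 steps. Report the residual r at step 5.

resid = -5.9943

step 1: x_pred=1.4413  r=-3.0813  x^+=-1.0546  v^+=-0.6748  a^+=-0.5531
step 2: x_pred=-2.1702  r=-0.6998  x^+=-2.7370  v^+=-1.5178  a^+=-0.5651
step 3: x_pred=-4.8130  r=8.5230  x^+=2.0906  v^+=0.4985  a^+=-0.4183
step 4: x_pred=2.3869  r=2.0931  x^+=4.0823  v^+=0.6779  a^+=-0.3822
step 5: x_pred=4.6043  r=-5.9943  x^+=-0.2511  v^+=-1.6213  a^+=-0.4855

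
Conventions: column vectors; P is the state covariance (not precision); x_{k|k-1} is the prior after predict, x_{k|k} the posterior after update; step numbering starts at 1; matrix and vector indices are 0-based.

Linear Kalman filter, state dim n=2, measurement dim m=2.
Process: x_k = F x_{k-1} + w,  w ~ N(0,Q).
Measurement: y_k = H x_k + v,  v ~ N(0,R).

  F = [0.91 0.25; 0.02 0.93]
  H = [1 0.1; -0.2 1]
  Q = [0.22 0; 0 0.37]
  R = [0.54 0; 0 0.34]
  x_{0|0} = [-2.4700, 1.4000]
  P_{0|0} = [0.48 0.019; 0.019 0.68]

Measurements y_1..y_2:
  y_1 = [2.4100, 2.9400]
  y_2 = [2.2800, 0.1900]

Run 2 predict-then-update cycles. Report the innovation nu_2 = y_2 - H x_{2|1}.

step 1: x^-=[-1.8977, 1.2526]  P^-=[0.6686 0.1830; 0.1830 0.9590]  S=[1.2548 0.1415; 0.1415 1.2526]  K=[0.5500 -0.0228; 0.1410 0.7205]  nu=[4.1824, 1.3079]  x^+=[0.3728, 2.7847]  P^+=[0.2919 0.0506; 0.0506 0.2551]
step 2: x^-=[1.0355, 2.5972]  P^-=[0.5007 0.1077; 0.1077 0.5926]  S=[1.0682 0.0647; 0.0647 0.9096]  K=[0.4804 -0.0258; 0.1188 0.6194]  nu=[0.9848, -2.2001]  x^+=[1.5654, 1.3514]  P^+=[0.2552 0.0423; 0.0423 0.2191]

innov = [0.9848, -2.2001]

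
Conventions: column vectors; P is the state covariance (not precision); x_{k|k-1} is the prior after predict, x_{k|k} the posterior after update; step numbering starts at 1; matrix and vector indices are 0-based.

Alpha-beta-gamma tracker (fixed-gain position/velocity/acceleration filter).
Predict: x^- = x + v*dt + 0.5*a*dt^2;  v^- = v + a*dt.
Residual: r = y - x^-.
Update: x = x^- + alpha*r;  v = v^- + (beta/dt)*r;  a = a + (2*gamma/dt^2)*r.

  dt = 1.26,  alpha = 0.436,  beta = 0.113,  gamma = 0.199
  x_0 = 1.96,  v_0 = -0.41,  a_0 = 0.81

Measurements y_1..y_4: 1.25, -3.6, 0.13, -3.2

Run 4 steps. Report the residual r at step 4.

resid = -1.7931

step 1: x_pred=2.0864  r=-0.8364  x^+=1.7217  v^+=0.5356  a^+=0.6003
step 2: x_pred=2.8731  r=-6.4731  x^+=0.0508  v^+=0.7115  a^+=-1.0224
step 3: x_pred=0.1357  r=-0.0057  x^+=0.1332  v^+=-0.5773  a^+=-1.0239
step 4: x_pred=-1.4069  r=-1.7931  x^+=-2.1887  v^+=-2.0282  a^+=-1.4734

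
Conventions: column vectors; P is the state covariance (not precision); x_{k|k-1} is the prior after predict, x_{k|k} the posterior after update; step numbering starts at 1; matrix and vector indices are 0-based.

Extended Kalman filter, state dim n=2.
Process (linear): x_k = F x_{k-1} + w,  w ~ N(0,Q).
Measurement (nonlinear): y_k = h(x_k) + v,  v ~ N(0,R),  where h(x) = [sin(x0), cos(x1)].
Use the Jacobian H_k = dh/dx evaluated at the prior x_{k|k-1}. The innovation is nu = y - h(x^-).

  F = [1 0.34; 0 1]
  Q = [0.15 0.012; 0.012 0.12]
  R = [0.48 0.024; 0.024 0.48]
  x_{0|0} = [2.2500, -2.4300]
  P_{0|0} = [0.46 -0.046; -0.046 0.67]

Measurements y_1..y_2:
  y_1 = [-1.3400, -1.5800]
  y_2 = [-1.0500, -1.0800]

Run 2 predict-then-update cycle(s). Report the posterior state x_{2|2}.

step 1: x^-=[1.4238, -2.4300]  P^-=[0.6562 0.1938; 0.1938 0.7900]  H_jac=[0.1465 0.0000; 0.0000 0.6530]  S=[0.4941 0.0425; 0.0425 0.8169]  K=[0.1820 0.1454; 0.0031 0.6314]  nu=[-2.3292, -0.8227]  x^+=[0.8802, -2.9566]  P^+=[0.6203 0.1136; 0.1136 0.4642]
step 2: x^-=[-0.1250, -2.9566]  P^-=[0.9012 0.2834; 0.2834 0.5842]  H_jac=[0.9922 0.0000; 0.0000 0.1839]  S=[1.3672 0.0757; 0.0757 0.4998]  K=[0.6537 0.0053; 0.1954 0.1854]  nu=[-0.9253, -0.0971]  x^+=[-0.7304, -3.1554]  P^+=[0.3164 0.0990; 0.0990 0.5093]

x_post = [-0.7304, -3.1554]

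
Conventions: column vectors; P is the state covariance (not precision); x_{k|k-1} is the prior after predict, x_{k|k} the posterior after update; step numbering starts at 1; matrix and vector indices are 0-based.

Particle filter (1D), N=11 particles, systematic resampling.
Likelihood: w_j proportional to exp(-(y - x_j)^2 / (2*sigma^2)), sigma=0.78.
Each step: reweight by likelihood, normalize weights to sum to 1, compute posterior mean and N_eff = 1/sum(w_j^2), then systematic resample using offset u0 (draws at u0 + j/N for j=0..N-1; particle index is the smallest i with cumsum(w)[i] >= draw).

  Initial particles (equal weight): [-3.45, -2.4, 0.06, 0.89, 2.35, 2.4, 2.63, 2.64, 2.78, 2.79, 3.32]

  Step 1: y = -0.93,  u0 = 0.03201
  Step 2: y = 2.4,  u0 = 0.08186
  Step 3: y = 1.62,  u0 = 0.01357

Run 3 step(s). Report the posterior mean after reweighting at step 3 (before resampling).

step 1: w=[0.0079, 0.2462, 0.6498, 0.0956, 0.0002, 0.0002, 0.0000, 0.0000, 0.0000, 0.0000, 0.0000]  mean=-0.4929  Neff=2.0321  idx=[1, 1, 1, 2, 2, 2, 2, 2, 2, 2, 3]
step 2: w=[0.0000, 0.0000, 0.0000, 0.0480, 0.0480, 0.0480, 0.0480, 0.0480, 0.0480, 0.0480, 0.6638]  mean=0.6109  Neff=2.1893  idx=[4, 6, 8, 10, 10, 10, 10, 10, 10, 10, 10]
step 3: w=[0.0243, 0.0243, 0.0243, 0.1159, 0.1159, 0.1159, 0.1159, 0.1159, 0.1159, 0.1159, 0.1159]  mean=0.8295  Neff=9.1567  idx=[0, 3, 4, 4, 5, 6, 7, 7, 8, 9, 10]

post_mean = 0.8295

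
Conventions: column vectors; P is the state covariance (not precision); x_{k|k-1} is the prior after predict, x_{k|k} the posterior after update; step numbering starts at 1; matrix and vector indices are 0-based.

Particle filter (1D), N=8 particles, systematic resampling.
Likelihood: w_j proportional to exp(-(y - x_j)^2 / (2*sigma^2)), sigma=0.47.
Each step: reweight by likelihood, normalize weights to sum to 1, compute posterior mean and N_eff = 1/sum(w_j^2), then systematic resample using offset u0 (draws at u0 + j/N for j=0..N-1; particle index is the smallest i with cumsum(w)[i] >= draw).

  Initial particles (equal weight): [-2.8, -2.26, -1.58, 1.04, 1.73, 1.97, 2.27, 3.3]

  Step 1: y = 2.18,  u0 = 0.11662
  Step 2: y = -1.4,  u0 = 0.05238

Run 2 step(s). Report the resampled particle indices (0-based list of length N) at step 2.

step 1: w=[0.0000, 0.0000, 0.0000, 0.0201, 0.2404, 0.3441, 0.3733, 0.0222]  mean=2.0352  Neff=3.1607  idx=[4, 4, 5, 5, 6, 6, 6, 7]
step 2: w=[0.4856, 0.4856, 0.0142, 0.0142, 0.0001, 0.0001, 0.0001, 0.0000]  mean=1.7370  Neff=2.1185  idx=[0, 0, 0, 0, 1, 1, 1, 1]

resampled_idx = [0, 0, 0, 0, 1, 1, 1, 1]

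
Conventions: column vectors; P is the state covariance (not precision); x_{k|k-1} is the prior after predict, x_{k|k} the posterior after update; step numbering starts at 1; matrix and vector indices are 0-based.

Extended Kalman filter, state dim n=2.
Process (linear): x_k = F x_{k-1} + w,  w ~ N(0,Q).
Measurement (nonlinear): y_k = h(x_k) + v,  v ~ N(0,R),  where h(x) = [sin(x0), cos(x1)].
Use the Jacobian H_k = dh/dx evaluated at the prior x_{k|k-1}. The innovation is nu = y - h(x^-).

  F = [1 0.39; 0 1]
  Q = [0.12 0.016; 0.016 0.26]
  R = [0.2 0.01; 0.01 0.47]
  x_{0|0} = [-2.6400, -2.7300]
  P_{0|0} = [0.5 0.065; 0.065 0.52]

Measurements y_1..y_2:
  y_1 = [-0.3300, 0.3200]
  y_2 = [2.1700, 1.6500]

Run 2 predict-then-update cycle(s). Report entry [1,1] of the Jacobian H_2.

H_jac[1,1] = 0.9473

step 1: x^-=[-3.7047, -2.7300]  P^-=[0.7498 0.2838; 0.2838 0.7800]  H_jac=[-0.8456 0.0000; 0.0000 0.4001]  S=[0.7361 -0.0860; -0.0860 0.5948]  K=[-0.8534 0.0675; -0.2693 0.4857]  nu=[-0.8638, 1.2365]  x^+=[-2.8841, -1.8969]  P^+=[0.2010 0.0579; 0.0579 0.5638]
step 2: x^-=[-3.6239, -1.8969]  P^-=[0.4520 0.2938; 0.2938 0.8238]  H_jac=[-0.8859 0.0000; 0.0000 0.9473]  S=[0.5548 -0.2366; -0.2366 1.2093]  K=[-0.6804 0.0970; -0.2117 0.6039]  nu=[1.7062, 1.9703]  x^+=[-4.5936, -1.0681]  P^+=[0.1525 0.0410; 0.0410 0.2974]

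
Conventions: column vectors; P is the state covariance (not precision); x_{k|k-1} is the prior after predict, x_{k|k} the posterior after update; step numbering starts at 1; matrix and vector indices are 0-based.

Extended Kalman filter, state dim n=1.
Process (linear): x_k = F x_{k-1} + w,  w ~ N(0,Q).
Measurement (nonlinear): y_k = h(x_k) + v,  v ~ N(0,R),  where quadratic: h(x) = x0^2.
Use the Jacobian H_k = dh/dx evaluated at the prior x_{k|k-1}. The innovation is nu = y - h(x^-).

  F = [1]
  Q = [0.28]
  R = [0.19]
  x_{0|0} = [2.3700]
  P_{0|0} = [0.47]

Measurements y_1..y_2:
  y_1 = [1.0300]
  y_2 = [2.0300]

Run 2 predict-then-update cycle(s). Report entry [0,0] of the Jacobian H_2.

H_jac[0,0] = 2.8262

step 1: x^-=[2.3700]  P^-=[0.7500]  H_jac=[4.7400]  S=[17.0407]  K=[0.2086]  nu=[-4.5869]  x^+=[1.4131]  P^+=[0.0084]
step 2: x^-=[1.4131]  P^-=[0.2884]  H_jac=[2.8262]  S=[2.4932]  K=[0.3269]  nu=[0.0332]  x^+=[1.4239]  P^+=[0.0220]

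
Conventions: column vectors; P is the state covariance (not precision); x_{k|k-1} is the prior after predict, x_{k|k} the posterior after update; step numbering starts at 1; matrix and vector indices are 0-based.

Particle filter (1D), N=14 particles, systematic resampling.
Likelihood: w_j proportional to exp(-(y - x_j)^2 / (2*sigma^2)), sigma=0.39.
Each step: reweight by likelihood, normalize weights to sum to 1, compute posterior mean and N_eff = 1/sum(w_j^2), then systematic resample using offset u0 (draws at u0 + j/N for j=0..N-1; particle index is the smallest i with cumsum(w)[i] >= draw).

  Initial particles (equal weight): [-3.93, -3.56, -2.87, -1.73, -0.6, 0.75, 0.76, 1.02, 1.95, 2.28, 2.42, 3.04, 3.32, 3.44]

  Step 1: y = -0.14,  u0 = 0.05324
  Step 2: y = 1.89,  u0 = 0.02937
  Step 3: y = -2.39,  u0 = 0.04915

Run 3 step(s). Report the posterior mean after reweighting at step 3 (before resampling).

post_mean = 0.7551

step 1: w=[0.0000, 0.0000, 0.0000, 0.0004, 0.7618, 0.1130, 0.1065, 0.0183, 0.0000, 0.0000, 0.0000, 0.0000, 0.0000, 0.0000]  mean=-0.2733  Neff=1.6536  idx=[4, 4, 4, 4, 4, 4, 4, 4, 4, 4, 5, 5, 6, 7]
step 2: w=[0.0000, 0.0000, 0.0000, 0.0000, 0.0000, 0.0000, 0.0000, 0.0000, 0.0000, 0.0000, 0.1107, 0.1107, 0.1193, 0.6592]  mean=0.9292  Neff=2.1126  idx=[10, 10, 11, 12, 12, 13, 13, 13, 13, 13, 13, 13, 13, 13]
step 3: w=[0.2149, 0.2149, 0.2149, 0.1748, 0.1748, 0.0006, 0.0006, 0.0006, 0.0006, 0.0006, 0.0006, 0.0006, 0.0006, 0.0006]  mean=0.7551  Neff=5.0092  idx=[0, 0, 0, 1, 1, 1, 2, 2, 2, 3, 3, 4, 4, 4]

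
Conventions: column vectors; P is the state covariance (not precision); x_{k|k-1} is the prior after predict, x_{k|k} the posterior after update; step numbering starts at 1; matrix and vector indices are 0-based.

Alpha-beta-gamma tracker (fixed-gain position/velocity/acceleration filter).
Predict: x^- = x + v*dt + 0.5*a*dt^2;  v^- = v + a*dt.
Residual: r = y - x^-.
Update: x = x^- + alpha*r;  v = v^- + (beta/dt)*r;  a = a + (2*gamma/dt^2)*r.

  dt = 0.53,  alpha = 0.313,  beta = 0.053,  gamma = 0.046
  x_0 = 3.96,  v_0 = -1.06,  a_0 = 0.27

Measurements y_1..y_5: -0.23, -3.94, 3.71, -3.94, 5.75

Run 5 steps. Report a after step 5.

a_post = 1.9067

step 1: x_pred=3.4361  r=-3.6661  x^+=2.2886  v^+=-1.2835  a^+=-0.9307
step 2: x_pred=1.4776  r=-5.4176  x^+=-0.2181  v^+=-2.3186  a^+=-2.7051
step 3: x_pred=-1.8268  r=5.5368  x^+=-0.0938  v^+=-3.1986  a^+=-0.8917
step 4: x_pred=-1.9143  r=-2.0257  x^+=-2.5483  v^+=-3.8737  a^+=-1.5551
step 5: x_pred=-4.8198  r=10.5698  x^+=-1.5115  v^+=-3.6410  a^+=1.9067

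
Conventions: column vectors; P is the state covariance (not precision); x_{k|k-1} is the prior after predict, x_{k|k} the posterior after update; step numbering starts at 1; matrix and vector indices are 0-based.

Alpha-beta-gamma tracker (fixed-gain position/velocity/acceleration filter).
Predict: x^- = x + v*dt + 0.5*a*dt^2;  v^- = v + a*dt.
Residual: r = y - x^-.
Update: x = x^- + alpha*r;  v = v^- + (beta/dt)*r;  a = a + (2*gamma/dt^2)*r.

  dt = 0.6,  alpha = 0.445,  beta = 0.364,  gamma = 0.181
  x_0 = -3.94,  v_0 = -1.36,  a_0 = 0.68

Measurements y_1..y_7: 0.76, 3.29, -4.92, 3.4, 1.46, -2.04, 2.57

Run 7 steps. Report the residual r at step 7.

resid = 10.8035

step 1: x_pred=-4.6336  r=5.3936  x^+=-2.2334  v^+=2.3201  a^+=6.1036
step 2: x_pred=0.2573  r=3.0327  x^+=1.6068  v^+=7.8221  a^+=9.1531
step 3: x_pred=7.9477  r=-12.8677  x^+=2.2216  v^+=5.5076  a^+=-3.7860
step 4: x_pred=4.8446  r=-1.4446  x^+=4.2018  v^+=2.3596  a^+=-5.2387
step 5: x_pred=4.6746  r=-3.2146  x^+=3.2441  v^+=-2.7338  a^+=-8.4711
step 6: x_pred=0.0790  r=-2.1190  x^+=-0.8639  v^+=-9.1020  a^+=-10.6019
step 7: x_pred=-8.2335  r=10.8035  x^+=-3.4259  v^+=-8.9090  a^+=0.2616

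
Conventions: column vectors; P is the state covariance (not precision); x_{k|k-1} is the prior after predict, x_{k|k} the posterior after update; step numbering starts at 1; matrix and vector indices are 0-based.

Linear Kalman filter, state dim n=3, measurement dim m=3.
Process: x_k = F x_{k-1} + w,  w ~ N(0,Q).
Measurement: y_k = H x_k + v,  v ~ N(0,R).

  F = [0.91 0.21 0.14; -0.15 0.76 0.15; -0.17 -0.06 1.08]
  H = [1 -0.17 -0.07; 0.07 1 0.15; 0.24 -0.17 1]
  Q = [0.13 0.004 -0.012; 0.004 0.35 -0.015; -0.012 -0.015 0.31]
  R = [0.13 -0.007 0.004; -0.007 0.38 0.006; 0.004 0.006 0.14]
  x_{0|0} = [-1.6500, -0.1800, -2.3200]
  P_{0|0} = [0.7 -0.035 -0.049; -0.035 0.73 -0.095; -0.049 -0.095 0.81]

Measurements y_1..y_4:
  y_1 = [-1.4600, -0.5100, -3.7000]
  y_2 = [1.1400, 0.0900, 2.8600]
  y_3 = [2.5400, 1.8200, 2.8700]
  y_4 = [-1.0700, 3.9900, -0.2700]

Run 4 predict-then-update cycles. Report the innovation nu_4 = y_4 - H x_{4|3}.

innov = [-2.9806, 3.1160, -2.6798]

step 1: x^-=[-1.8641, -0.2373, -2.2143]  P^-=[0.7263 0.0001 -0.0716; 0.0001 0.7941 0.0371; -0.0716 0.0371 1.3072]  S=[0.8965 -0.1187 0.0335; -0.1187 1.2167 0.1078; 0.0335 0.1078 1.4650]  K=[0.8287 0.1101 0.0431; -0.0615 0.6614 -0.1141; -0.2098 0.0895 0.8745]  nu=[0.2088, 0.1899, -1.0787]  x^+=[-1.7166, -0.0014, -3.1843]  P^+=[0.1115 0.0302 -0.0116; 0.0302 0.2456 0.0222; -0.0116 0.0222 0.1287]
step 2: x^-=[-2.0083, -0.2212, -3.1472]  P^-=[0.2456 0.0524 -0.0219; 0.0524 0.4960 0.0141; -0.0219 0.0141 0.4662]  S=[0.3778 -0.0318 0.0099; -0.0318 0.8988 0.0191; 0.0099 0.0191 0.6151]  K=[0.6377 0.0956 0.0326; -0.0372 0.5593 -0.1105; -0.1642 0.0701 0.7459]  nu=[2.8903, 0.9239, 6.4515]  x^+=[0.1334, -0.5250, 1.2555]  P^+=[0.0864 0.0273 -0.0084; 0.0273 0.2077 0.0165; -0.0084 0.0165 0.1090]
step 3: x^-=[0.1870, -0.2307, 1.3647]  P^-=[0.2221 0.0470 -0.0184; 0.0470 0.4723 0.0071; -0.0184 0.0071 0.4419]  S=[0.3547 -0.0333 0.0109; -0.0333 0.8717 0.0114; 0.0109 0.0114 0.5933]  K=[0.6149 0.0916 0.0323; -0.0405 0.5468 -0.1141; -0.1589 0.0670 0.7370]  nu=[2.4094, 1.8329, 1.4212]  x^+=[1.8824, 0.5118, 2.1522]  P^+=[0.0833 0.0261 -0.0080; 0.0261 0.2032 0.0154; -0.0080 0.0154 0.1075]
step 4: x^-=[2.1217, 0.4294, 1.9736]  P^-=[0.2189 0.0457 -0.0179; 0.0457 0.4696 0.0062; -0.0179 0.0062 0.4400]  S=[0.3517 -0.0341 0.0111; -0.0341 0.8685 0.0104; 0.0111 0.0104 0.5918]  K=[0.6116 0.0909 0.0323; -0.0416 0.5452 -0.1147; -0.1582 0.0666 0.7363]  nu=[-2.9806, 3.1160, -2.6798]  x^+=[0.4953, 2.5599, 0.6795]  P^+=[0.0828 0.0258 -0.0080; 0.0258 0.2027 0.0153; -0.0080 0.0153 0.1074]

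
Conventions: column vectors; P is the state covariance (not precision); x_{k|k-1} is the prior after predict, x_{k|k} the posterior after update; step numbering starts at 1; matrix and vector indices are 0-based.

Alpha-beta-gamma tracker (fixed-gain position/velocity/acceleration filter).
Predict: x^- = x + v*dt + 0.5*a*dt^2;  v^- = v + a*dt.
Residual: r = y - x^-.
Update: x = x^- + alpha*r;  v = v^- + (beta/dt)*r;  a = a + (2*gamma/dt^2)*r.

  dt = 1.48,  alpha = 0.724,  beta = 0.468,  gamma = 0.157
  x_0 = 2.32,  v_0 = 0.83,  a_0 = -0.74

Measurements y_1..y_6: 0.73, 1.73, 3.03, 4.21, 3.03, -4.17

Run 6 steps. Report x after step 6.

step 1: x_pred=2.7380  r=-2.0080  x^+=1.2842  v^+=-0.9001  a^+=-1.0278
step 2: x_pred=-1.1737  r=2.9037  x^+=0.9286  v^+=-1.5032  a^+=-0.6116
step 3: x_pred=-1.9659  r=4.9959  x^+=1.6511  v^+=-0.8285  a^+=0.1046
step 4: x_pred=0.5395  r=3.6705  x^+=3.1969  v^+=0.4870  a^+=0.6308
step 5: x_pred=4.6084  r=-1.5784  x^+=3.4657  v^+=0.9214  a^+=0.4045
step 6: x_pred=5.2723  r=-9.4423  x^+=-1.5639  v^+=-1.4658  a^+=-0.9491

x_post = -1.5639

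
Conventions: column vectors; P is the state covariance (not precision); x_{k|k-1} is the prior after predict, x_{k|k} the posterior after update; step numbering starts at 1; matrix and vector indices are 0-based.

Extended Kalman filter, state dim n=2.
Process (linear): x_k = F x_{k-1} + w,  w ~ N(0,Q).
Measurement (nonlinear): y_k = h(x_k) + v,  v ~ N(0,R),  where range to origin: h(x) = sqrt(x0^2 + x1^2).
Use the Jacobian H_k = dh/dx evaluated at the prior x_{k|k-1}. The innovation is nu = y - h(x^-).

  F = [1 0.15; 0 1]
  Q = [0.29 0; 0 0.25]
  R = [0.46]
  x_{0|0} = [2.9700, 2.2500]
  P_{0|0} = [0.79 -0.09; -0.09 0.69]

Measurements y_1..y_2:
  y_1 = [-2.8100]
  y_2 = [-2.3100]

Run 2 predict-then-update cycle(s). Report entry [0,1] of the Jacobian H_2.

H_jac[0,1] = -0.2528

step 1: x^-=[3.3075, 2.2500]  P^-=[1.0685 0.0135; 0.0135 0.9400]  H_jac=[0.8268 0.5625]  S=[1.5004]  K=[0.5939; 0.3598]  nu=[-6.8103]  x^+=[-0.7370, -0.2005]  P^+=[0.5393 -0.3071; -0.3071 0.7457]
step 2: x^-=[-0.7671, -0.2005]  P^-=[0.7540 -0.1953; -0.1953 0.9957]  H_jac=[-0.9675 -0.2528]  S=[1.1339]  K=[-0.5998; -0.0554]  nu=[-3.1028]  x^+=[1.0940, -0.0285]  P^+=[0.3460 -0.2330; -0.2330 0.9923]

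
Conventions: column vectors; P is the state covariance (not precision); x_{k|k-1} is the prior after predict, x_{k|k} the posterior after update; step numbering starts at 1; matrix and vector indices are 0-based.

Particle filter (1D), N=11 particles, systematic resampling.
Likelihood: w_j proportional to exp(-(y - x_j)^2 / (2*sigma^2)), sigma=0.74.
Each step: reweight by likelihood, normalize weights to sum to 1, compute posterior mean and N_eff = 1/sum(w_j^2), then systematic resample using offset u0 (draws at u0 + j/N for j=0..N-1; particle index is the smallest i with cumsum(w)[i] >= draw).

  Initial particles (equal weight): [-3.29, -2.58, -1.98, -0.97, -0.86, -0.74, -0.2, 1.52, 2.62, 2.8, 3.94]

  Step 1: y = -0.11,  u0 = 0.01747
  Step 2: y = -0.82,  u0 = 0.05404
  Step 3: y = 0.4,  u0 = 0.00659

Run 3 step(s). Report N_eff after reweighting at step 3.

N_eff = 8.3018

step 1: w=[0.0000, 0.0013, 0.0140, 0.1737, 0.2041, 0.2375, 0.3387, 0.0302, 0.0004, 0.0001, 0.0000]  mean=-0.5714  Neff=4.0976  idx=[3, 3, 4, 4, 4, 5, 5, 6, 6, 6, 6]
step 2: w=[0.1004, 0.1004, 0.1023, 0.1023, 0.1023, 0.1019, 0.1019, 0.0721, 0.0721, 0.0721, 0.0721]  mean=-0.6672  Neff=10.7378  idx=[0, 1, 2, 3, 4, 5, 5, 6, 7, 9, 10]
step 3: w=[0.0435, 0.0435, 0.0567, 0.0567, 0.0567, 0.0737, 0.0737, 0.0737, 0.1739, 0.1739, 0.1739]  mean=-0.4987  Neff=8.3018  idx=[0, 2, 3, 5, 6, 7, 8, 8, 9, 9, 10]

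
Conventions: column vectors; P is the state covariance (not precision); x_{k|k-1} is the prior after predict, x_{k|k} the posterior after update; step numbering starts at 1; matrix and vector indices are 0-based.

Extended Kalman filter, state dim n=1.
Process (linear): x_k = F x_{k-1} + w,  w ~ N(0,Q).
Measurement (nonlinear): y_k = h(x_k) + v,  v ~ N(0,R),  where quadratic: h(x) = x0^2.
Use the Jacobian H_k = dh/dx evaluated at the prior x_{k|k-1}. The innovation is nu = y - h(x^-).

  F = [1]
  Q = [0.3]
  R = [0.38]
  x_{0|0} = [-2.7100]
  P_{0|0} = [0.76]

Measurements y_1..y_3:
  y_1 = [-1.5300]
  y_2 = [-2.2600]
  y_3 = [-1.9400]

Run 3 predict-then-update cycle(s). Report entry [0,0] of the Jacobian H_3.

step 1: x^-=[-2.7100]  P^-=[1.0600]  H_jac=[-5.4200]  S=[31.5190]  K=[-0.1823]  nu=[-8.8741]  x^+=[-1.0925]  P^+=[0.0128]
step 2: x^-=[-1.0925]  P^-=[0.3128]  H_jac=[-2.1849]  S=[1.8731]  K=[-0.3648]  nu=[-3.4535]  x^+=[0.1675]  P^+=[0.0635]
step 3: x^-=[0.1675]  P^-=[0.3635]  H_jac=[0.3350]  S=[0.4208]  K=[0.2893]  nu=[-1.9681]  x^+=[-0.4020]  P^+=[0.3282]

H_jac[0,0] = 0.3350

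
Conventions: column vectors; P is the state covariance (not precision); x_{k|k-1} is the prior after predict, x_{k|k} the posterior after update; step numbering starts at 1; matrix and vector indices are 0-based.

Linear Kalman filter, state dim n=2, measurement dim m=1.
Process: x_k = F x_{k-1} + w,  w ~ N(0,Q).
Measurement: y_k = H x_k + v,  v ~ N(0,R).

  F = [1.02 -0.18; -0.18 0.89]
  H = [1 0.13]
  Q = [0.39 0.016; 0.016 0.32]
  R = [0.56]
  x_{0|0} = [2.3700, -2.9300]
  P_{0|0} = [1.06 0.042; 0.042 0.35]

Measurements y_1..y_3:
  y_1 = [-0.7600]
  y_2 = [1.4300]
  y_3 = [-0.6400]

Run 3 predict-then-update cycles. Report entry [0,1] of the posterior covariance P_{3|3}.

P_post[0,1] = -0.2190

step 1: x^-=[2.9448, -3.0343]  P^-=[1.4887 -0.1952; -0.1952 0.6181]  S=[2.0084]  K=[0.7286; -0.0572]  nu=[-3.3103]  x^+=[0.5329, -2.8450]  P^+=[0.4225 -0.1115; -0.1115 0.6116]
step 2: x^-=[1.0556, -2.6280]  P^-=[0.8904 -0.2644; -0.2644 0.8538]  S=[1.3960]  K=[0.6132; -0.1099]  nu=[0.7160]  x^+=[1.4946, -2.7067]  P^+=[0.3655 -0.1703; -0.1703 0.8370]
step 3: x^-=[2.0117, -2.6780]  P^-=[0.8599 -0.3453; -0.3453 1.0494]  S=[1.3479]  K=[0.6047; -0.1550]  nu=[-2.3036]  x^+=[0.6188, -2.3209]  P^+=[0.3671 -0.2190; -0.2190 1.0170]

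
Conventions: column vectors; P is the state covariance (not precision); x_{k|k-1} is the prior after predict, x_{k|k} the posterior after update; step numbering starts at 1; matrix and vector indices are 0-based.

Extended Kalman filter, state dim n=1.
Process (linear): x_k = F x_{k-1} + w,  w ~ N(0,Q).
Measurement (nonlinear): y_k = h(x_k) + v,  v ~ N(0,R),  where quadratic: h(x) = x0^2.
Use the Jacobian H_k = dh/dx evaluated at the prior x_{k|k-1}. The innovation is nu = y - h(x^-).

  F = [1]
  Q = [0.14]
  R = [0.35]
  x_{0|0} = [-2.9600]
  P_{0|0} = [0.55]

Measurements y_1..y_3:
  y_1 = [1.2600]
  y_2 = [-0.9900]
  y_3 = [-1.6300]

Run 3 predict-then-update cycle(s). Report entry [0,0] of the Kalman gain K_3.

step 1: x^-=[-2.9600]  P^-=[0.6900]  H_jac=[-5.9200]  S=[24.5320]  K=[-0.1665]  nu=[-7.5016]  x^+=[-1.7109]  P^+=[0.0098]
step 2: x^-=[-1.7109]  P^-=[0.1498]  H_jac=[-3.4218]  S=[2.1045]  K=[-0.2436]  nu=[-3.9172]  x^+=[-0.7565]  P^+=[0.0249]
step 3: x^-=[-0.7565]  P^-=[0.1649]  H_jac=[-1.5131]  S=[0.7276]  K=[-0.3430]  nu=[-2.2023]  x^+=[-0.0012]  P^+=[0.0793]

K[0,0] = -0.3430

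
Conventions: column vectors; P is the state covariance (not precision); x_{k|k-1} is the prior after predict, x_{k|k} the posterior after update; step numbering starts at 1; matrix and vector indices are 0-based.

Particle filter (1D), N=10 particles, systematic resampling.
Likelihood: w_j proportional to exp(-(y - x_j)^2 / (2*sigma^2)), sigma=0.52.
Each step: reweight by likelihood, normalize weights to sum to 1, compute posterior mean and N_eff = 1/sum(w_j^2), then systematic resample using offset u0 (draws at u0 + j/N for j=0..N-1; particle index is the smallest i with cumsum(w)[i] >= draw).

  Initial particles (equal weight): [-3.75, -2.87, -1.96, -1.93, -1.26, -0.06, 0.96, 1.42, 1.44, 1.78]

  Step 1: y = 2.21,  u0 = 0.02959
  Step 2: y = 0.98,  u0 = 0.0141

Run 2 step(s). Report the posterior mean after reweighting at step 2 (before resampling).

post_mean = 1.4425

step 1: w=[0.0000, 0.0000, 0.0000, 0.0000, 0.0000, 0.0001, 0.0393, 0.2228, 0.2360, 0.5019]  mean=1.5872  Neff=2.7875  idx=[6, 7, 7, 8, 8, 9, 9, 9, 9, 9]
step 2: w=[0.1892, 0.1324, 0.1324, 0.1280, 0.1280, 0.0580, 0.0580, 0.0580, 0.0580, 0.0580]  mean=1.4425  Neff=8.3018  idx=[0, 0, 1, 1, 2, 3, 4, 5, 6, 8]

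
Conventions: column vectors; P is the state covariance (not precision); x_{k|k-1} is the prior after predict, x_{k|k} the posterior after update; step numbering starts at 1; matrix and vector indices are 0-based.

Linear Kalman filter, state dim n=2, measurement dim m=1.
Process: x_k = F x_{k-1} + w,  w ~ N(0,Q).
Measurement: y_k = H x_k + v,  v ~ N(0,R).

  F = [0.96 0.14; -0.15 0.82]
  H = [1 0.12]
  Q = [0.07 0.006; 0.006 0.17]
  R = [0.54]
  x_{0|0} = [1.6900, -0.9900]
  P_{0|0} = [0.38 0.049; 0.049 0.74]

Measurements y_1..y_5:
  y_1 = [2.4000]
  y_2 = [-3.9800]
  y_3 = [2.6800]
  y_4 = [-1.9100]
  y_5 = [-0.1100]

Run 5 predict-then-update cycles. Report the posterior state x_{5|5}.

x_post = [-0.2971, -0.8849]

step 1: x^-=[1.4838, -1.0653]  P^-=[0.4479 0.0738; 0.0738 0.6641]  S=[1.0152]  K=[0.4499; 0.1512]  nu=[1.0440]  x^+=[1.9535, -0.9075]  P^+=[0.2424 0.0047; 0.0047 0.6409]
step 2: x^-=[1.7483, -1.0372]  P^-=[0.3072 0.0483; 0.0483 0.6052]  S=[0.8675]  K=[0.3608; 0.1394]  nu=[-5.6039]  x^+=[-0.2736, -1.8182]  P^+=[0.1943 0.0047; 0.0047 0.5884]
step 3: x^-=[-0.5172, -1.4499]  P^-=[0.2618 0.0491; 0.0491 0.5688]  S=[0.8218]  K=[0.3258; 0.1429]  nu=[3.3712]  x^+=[0.5810, -0.9683]  P^+=[0.1746 0.0109; 0.0109 0.5521]
step 4: x^-=[0.4222, -0.8812]  P^-=[0.2447 0.0526; 0.0526 0.5425]  S=[0.8051]  K=[0.3117; 0.1462]  nu=[-2.2265]  x^+=[-0.2718, -1.2066]  P^+=[0.1664 0.0159; 0.0159 0.5253]
step 5: x^-=[-0.4299, -0.9486]  P^-=[0.2380 0.0545; 0.0545 0.5230]  S=[0.7986]  K=[0.3062; 0.1469]  nu=[0.4337]  x^+=[-0.2971, -0.8849]  P^+=[0.1631 0.0186; 0.0186 0.5058]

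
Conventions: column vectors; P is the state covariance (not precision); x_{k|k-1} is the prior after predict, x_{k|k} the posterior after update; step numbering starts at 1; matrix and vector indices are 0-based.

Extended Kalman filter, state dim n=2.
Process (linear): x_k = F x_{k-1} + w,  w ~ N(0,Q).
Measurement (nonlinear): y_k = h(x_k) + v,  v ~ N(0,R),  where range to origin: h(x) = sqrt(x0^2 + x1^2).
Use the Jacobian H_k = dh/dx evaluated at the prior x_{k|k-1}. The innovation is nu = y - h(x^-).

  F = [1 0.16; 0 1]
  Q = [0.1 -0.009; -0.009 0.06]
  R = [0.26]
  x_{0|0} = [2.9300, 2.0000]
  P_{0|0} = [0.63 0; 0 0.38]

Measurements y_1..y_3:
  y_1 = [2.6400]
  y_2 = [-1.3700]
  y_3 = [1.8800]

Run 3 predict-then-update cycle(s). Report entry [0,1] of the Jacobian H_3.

step 1: x^-=[3.2500, 2.0000]  P^-=[0.7397 0.0518; 0.0518 0.4400]  H_jac=[0.8517 0.5241]  S=[0.9636]  K=[0.6819; 0.2851]  nu=[-1.1761]  x^+=[2.4480, 1.6647]  P^+=[0.2916 -0.1355; -0.1355 0.3617]
step 2: x^-=[2.7143, 1.6647]  P^-=[0.3575 -0.0867; -0.0867 0.4217]  H_jac=[0.8524 0.5228]  S=[0.5578]  K=[0.4651; 0.2628]  nu=[-4.5542]  x^+=[0.5962, 0.4679]  P^+=[0.2368 -0.1548; -0.1548 0.3832]
step 3: x^-=[0.6711, 0.4679]  P^-=[0.2971 -0.1025; -0.1025 0.4432]  H_jac=[0.8203 0.5720]  S=[0.5087]  K=[0.3638; 0.3330]  nu=[1.0619]  x^+=[1.0574, 0.8215]  P^+=[0.2298 -0.1642; -0.1642 0.3868]

H_jac[0,1] = 0.5720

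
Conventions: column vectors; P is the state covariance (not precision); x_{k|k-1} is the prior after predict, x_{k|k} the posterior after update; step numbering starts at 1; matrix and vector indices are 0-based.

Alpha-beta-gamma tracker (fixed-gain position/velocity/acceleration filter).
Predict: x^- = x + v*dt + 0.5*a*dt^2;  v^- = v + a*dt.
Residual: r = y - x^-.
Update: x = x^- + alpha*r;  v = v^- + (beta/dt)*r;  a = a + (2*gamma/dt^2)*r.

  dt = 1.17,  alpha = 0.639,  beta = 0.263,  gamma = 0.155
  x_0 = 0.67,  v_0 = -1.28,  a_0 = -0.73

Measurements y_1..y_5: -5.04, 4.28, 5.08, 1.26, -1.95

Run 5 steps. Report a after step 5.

step 1: x_pred=-1.3272  r=-3.7128  x^+=-3.6997  v^+=-2.9687  a^+=-1.5708
step 2: x_pred=-8.2482  r=12.5282  x^+=-0.2427  v^+=-1.9903  a^+=1.2663
step 3: x_pred=-1.7046  r=6.7846  x^+=2.6308  v^+=1.0164  a^+=2.8028
step 4: x_pred=5.7383  r=-4.4783  x^+=2.8767  v^+=3.2890  a^+=1.7886
step 5: x_pred=7.9490  r=-9.8990  x^+=1.6235  v^+=3.1565  a^+=-0.4531

a_post = -0.4531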